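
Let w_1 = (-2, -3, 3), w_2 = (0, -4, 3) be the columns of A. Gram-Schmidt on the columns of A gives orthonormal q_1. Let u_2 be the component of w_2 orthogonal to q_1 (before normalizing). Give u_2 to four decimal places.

u_2 = (1.9091, -1.1364, 0.1364)

w_1 = (-2, -3, 3); ‖w_1‖ = 4.6904, so q_1 = (-0.4264, -0.6396, 0.6396).
q_1·w_2 = (-0.4264)·0 + (-0.6396)·(-4) + 0.6396·3 = 4.4772.
u_2 = w_2 − 4.4772·q_1 = (1.9091, -1.1364, 0.1364).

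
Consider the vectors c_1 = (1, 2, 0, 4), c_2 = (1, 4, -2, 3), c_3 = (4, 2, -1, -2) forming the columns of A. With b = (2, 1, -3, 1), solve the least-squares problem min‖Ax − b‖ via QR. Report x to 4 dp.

x = (-0.1594, 0.5404, 0.2671)

c_1 = (1, 2, 0, 4); ‖c_1‖ = 4.5826, so e_1 = (0.2182, 0.4364, 0.0000, 0.8729).
e_1·c_2 = 0.2182·1 + 0.4364·4 + 0.0000·(-2) + 0.8729·3 = 4.5826.
u_2 = c_2 − 4.5826·e_1 = (0.0000, 2.0000, -2.0000, -1.0000).
‖u_2‖ = 3.0000, so e_2 = (0.0000, 0.6667, -0.6667, -0.3333).
e_1·c_3 = 0.2182·4 + 0.4364·2 + 0.0000·(-1) + 0.8729·(-2) = 0.0000; e_2·c_3 = 0.0000·4 + 0.6667·2 + (-0.6667)·(-1) + (-0.3333)·(-2) = 2.6667.
u_3 = c_3 + 0.0000·e_1 − 2.6667·e_2 = (4.0000, 0.2222, 0.7778, -1.1111).
‖u_3‖ = 4.2295, so e_3 = (0.9457, 0.0525, 0.1839, -0.2627).
Qᵀb = (1.7457, 2.3333, 1.1296).
Back-substitute: x_3 = 1.1296/4.2295 = 0.2671.
x_2 = (2.3333 − 2.6667·0.2671)/3.0000 = 0.5404.
x_1 = (1.7457 − 4.5826·0.5404 + 0.0000·0.2671)/4.5826 = -0.1594.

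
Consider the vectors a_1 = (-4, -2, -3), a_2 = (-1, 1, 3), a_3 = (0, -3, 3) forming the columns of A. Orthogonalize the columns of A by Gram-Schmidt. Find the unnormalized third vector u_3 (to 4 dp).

a_1 = (-4, -2, -3); ‖a_1‖ = 5.3852, so e_1 = (-0.7428, -0.3714, -0.5571).
e_1·a_2 = (-0.7428)·(-1) + (-0.3714)·1 + (-0.5571)·3 = -1.2999.
u_2 = a_2 + 1.2999·e_1 = (-1.9655, 0.5172, 2.2759).
‖u_2‖ = 3.0513, so e_2 = (-0.6442, 0.1695, 0.7459).
e_1·a_3 = (-0.7428)·0 + (-0.3714)·(-3) + (-0.5571)·3 = -0.5571; e_2·a_3 = (-0.6442)·0 + 0.1695·(-3) + 0.7459·3 = 1.7291.
u_3 = a_3 + 0.5571·e_1 − 1.7291·e_2 = (0.7000, -3.5000, 1.4000).

u_3 = (0.7000, -3.5000, 1.4000)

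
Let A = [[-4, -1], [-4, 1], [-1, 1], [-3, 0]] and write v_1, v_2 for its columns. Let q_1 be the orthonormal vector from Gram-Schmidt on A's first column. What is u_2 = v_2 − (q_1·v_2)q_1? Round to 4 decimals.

v_1 = (-4, -4, -1, -3); ‖v_1‖ = 6.4807, so q_1 = (-0.6172, -0.6172, -0.1543, -0.4629).
q_1·v_2 = (-0.6172)·(-1) + (-0.6172)·1 + (-0.1543)·1 + (-0.4629)·0 = -0.1543.
u_2 = v_2 + 0.1543·q_1 = (-1.0952, 0.9048, 0.9762, -0.0714).

u_2 = (-1.0952, 0.9048, 0.9762, -0.0714)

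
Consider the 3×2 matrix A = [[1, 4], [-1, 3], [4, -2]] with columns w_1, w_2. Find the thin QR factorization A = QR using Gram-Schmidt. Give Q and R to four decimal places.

Q = [[0.2357, 0.8562], [-0.2357, 0.5094], [0.9428, -0.0867]], R = [[4.2426, -1.6499], [0.0000, 5.1262]]

w_1 = (1, -1, 4); ‖w_1‖ = 4.2426, so q_1 = (0.2357, -0.2357, 0.9428).
q_1·w_2 = 0.2357·4 + (-0.2357)·3 + 0.9428·(-2) = -1.6499.
u_2 = w_2 + 1.6499·q_1 = (4.3889, 2.6111, -0.4444).
‖u_2‖ = 5.1262, so q_2 = (0.8562, 0.5094, -0.0867).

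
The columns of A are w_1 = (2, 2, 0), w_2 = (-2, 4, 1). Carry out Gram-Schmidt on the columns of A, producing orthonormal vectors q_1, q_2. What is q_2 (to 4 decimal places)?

w_1 = (2, 2, 0); ‖w_1‖ = 2.8284, so q_1 = (0.7071, 0.7071, 0.0000).
q_1·w_2 = 0.7071·(-2) + 0.7071·4 + 0.0000·1 = 1.4142.
u_2 = w_2 − 1.4142·q_1 = (-3.0000, 3.0000, 1.0000).
‖u_2‖ = 4.3589, so q_2 = (-0.6882, 0.6882, 0.2294).

q_2 = (-0.6882, 0.6882, 0.2294)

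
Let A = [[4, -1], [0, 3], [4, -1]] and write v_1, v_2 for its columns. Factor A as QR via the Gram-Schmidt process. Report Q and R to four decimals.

v_1 = (4, 0, 4); ‖v_1‖ = 5.6569, so e_1 = (0.7071, 0.0000, 0.7071).
e_1·v_2 = 0.7071·(-1) + 0.0000·3 + 0.7071·(-1) = -1.4142.
u_2 = v_2 + 1.4142·e_1 = (0.0000, 3.0000, 0.0000).
‖u_2‖ = 3.0000, so e_2 = (0.0000, 1.0000, 0.0000).

Q = [[0.7071, 0.0000], [0.0000, 1.0000], [0.7071, 0.0000]], R = [[5.6569, -1.4142], [0.0000, 3.0000]]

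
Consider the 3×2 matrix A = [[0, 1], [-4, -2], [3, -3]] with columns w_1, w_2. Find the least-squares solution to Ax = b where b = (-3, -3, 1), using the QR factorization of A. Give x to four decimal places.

w_1 = (0, -4, 3); ‖w_1‖ = 5.0000, so q_1 = (0.0000, -0.8000, 0.6000).
q_1·w_2 = 0.0000·1 + (-0.8000)·(-2) + 0.6000·(-3) = -0.2000.
u_2 = w_2 + 0.2000·q_1 = (1.0000, -2.1600, -2.8800).
‖u_2‖ = 3.7363, so q_2 = (0.2676, -0.5781, -0.7708).
Qᵀb = (3.0000, 0.1606).
Back-substitute: x_2 = 0.1606/3.7363 = 0.0430.
x_1 = (3.0000 + 0.2000·0.0430)/5.0000 = 0.6017.

x = (0.6017, 0.0430)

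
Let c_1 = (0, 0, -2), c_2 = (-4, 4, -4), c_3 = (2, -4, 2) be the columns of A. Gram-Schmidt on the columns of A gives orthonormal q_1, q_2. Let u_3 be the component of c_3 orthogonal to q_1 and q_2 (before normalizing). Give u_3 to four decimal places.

q_1 = c_1/‖c_1‖ = (0, 0, -2)/2.0000 = (0.0000, 0.0000, -1.0000).
r_{12} = q_1·c_2 = 4.0000.
u_2 = c_2 − 4.0000·q_1 = (-4.0000, 4.0000, 0.0000).
‖u_2‖ = 5.6569, so q_2 = (-0.7071, 0.7071, 0.0000).
r_{13} = q_1·c_3 = -2.0000; r_{23} = q_2·c_3 = -4.2426.
u_3 = c_3 + 2.0000·q_1 + 4.2426·q_2 = (-1.0000, -1.0000, 0.0000).

u_3 = (-1.0000, -1.0000, 0.0000)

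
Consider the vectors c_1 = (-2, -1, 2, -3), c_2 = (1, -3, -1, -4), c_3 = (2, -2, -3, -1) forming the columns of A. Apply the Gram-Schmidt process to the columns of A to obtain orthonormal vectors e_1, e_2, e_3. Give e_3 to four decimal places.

e_3 = (-0.7309, -0.2062, -0.6372, 0.1312)

e_1 = c_1/‖c_1‖ = (-2, -1, 2, -3)/4.2426 = (-0.4714, -0.2357, 0.4714, -0.7071).
r_{12} = e_1·c_2 = 2.5927.
u_2 = c_2 − 2.5927·e_1 = (2.2222, -2.3889, -2.2222, -2.1667).
‖u_2‖ = 4.5031, so e_2 = (0.4935, -0.5305, -0.4935, -0.4812).
r_{13} = e_1·c_3 = -1.1785; r_{23} = e_2·c_3 = 4.0096.
u_3 = c_3 + 1.1785·e_1 − 4.0096·e_2 = (-0.5342, -0.1507, -0.4658, 0.0959).
‖u_3‖ = 0.7309, so e_3 = (-0.7309, -0.2062, -0.6372, 0.1312).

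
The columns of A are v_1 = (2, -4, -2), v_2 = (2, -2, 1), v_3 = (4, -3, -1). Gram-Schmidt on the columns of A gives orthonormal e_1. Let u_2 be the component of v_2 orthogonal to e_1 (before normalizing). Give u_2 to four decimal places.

v_1 = (2, -4, -2); ‖v_1‖ = 4.8990, so e_1 = (0.4082, -0.8165, -0.4082).
e_1·v_2 = 0.4082·2 + (-0.8165)·(-2) + (-0.4082)·1 = 2.0412.
u_2 = v_2 − 2.0412·e_1 = (1.1667, -0.3333, 1.8333).

u_2 = (1.1667, -0.3333, 1.8333)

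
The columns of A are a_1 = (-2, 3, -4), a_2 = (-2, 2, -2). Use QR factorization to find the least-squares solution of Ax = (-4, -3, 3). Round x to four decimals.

a_1 = (-2, 3, -4); ‖a_1‖ = 5.3852, so e_1 = (-0.3714, 0.5571, -0.7428).
e_1·a_2 = (-0.3714)·(-2) + 0.5571·2 + (-0.7428)·(-2) = 3.3425.
u_2 = a_2 − 3.3425·e_1 = (-0.7586, 0.1379, 0.4828).
‖u_2‖ = 0.9097, so e_2 = (-0.8339, 0.1516, 0.5307).
Qᵀb = (-2.4140, 4.4728).
Back-substitute: x_2 = 4.4728/0.9097 = 4.9167.
x_1 = (-2.4140 − 3.3425·4.9167)/5.3852 = -3.5000.

x = (-3.5000, 4.9167)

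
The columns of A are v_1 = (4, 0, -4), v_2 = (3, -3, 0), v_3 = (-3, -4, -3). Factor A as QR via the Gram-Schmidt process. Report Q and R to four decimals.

Q = [[0.7071, 0.4082, -0.5774], [0.0000, -0.8165, -0.5774], [-0.7071, 0.4082, -0.5774]], R = [[5.6569, 2.1213, 0.0000], [0.0000, 3.6742, 0.8165], [0.0000, 0.0000, 5.7735]]

v_1 = (4, 0, -4); ‖v_1‖ = 5.6569, so e_1 = (0.7071, 0.0000, -0.7071).
e_1·v_2 = 0.7071·3 + 0.0000·(-3) + (-0.7071)·0 = 2.1213.
u_2 = v_2 − 2.1213·e_1 = (1.5000, -3.0000, 1.5000).
‖u_2‖ = 3.6742, so e_2 = (0.4082, -0.8165, 0.4082).
e_1·v_3 = 0.7071·(-3) + 0.0000·(-4) + (-0.7071)·(-3) = 0.0000; e_2·v_3 = 0.4082·(-3) + (-0.8165)·(-4) + 0.4082·(-3) = 0.8165.
u_3 = v_3 + 0.0000·e_1 − 0.8165·e_2 = (-3.3333, -3.3333, -3.3333).
‖u_3‖ = 5.7735, so e_3 = (-0.5774, -0.5774, -0.5774).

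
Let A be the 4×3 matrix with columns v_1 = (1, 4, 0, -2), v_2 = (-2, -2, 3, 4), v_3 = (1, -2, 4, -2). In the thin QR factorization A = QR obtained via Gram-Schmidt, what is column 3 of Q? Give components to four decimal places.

v_1 = (1, 4, 0, -2); ‖v_1‖ = 4.5826, so e_1 = (0.2182, 0.8729, 0.0000, -0.4364).
e_1·v_2 = 0.2182·(-2) + 0.8729·(-2) + 0.0000·3 + (-0.4364)·4 = -3.9279.
u_2 = v_2 + 3.9279·e_1 = (-1.1429, 1.4286, 3.0000, 2.2857).
‖u_2‖ = 4.1918, so e_2 = (-0.2726, 0.3408, 0.7157, 0.5453).
e_1·v_3 = 0.2182·1 + 0.8729·(-2) + 0.0000·4 + (-0.4364)·(-2) = -0.6547; e_2·v_3 = (-0.2726)·1 + 0.3408·(-2) + 0.7157·4 + 0.5453·(-2) = 0.8179.
u_3 = v_3 + 0.6547·e_1 − 0.8179·e_2 = (1.3659, -1.7073, 3.4146, -2.7317).
‖u_3‖ = 4.8890, so e_3 = (0.2794, -0.3492, 0.6984, -0.5587).

e_3 = (0.2794, -0.3492, 0.6984, -0.5587)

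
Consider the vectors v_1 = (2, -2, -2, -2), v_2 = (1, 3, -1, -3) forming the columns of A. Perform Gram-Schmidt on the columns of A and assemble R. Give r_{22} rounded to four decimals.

r_{22} = 4.3589

e_1 = v_1/‖v_1‖ = (2, -2, -2, -2)/4.0000 = (0.5000, -0.5000, -0.5000, -0.5000).
r_{12} = e_1·v_2 = 1.0000.
u_2 = v_2 − 1.0000·e_1 = (0.5000, 3.5000, -0.5000, -2.5000).
r_{22} = ‖u_2‖ = 4.3589.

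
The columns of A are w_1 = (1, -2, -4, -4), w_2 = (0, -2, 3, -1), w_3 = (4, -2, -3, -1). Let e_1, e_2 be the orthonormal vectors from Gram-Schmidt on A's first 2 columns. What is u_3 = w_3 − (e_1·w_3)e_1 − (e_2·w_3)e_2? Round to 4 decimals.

w_1 = (1, -2, -4, -4); ‖w_1‖ = 6.0828, so e_1 = (0.1644, -0.3288, -0.6576, -0.6576).
e_1·w_2 = 0.1644·0 + (-0.3288)·(-2) + (-0.6576)·3 + (-0.6576)·(-1) = -0.6576.
u_2 = w_2 + 0.6576·e_1 = (0.1081, -2.2162, 2.5676, -1.4324).
‖u_2‖ = 3.6834, so e_2 = (0.0293, -0.6017, 0.6971, -0.3889).
e_1·w_3 = 0.1644·4 + (-0.3288)·(-2) + (-0.6576)·(-3) + (-0.6576)·(-1) = 3.9456; e_2·w_3 = 0.0293·4 + (-0.6017)·(-2) + 0.6971·(-3) + (-0.3889)·(-1) = -0.3815.
u_3 = w_3 − 3.9456·e_1 + 0.3815·e_2 = (3.3625, -0.9323, -0.1394, 1.4462).

u_3 = (3.3625, -0.9323, -0.1394, 1.4462)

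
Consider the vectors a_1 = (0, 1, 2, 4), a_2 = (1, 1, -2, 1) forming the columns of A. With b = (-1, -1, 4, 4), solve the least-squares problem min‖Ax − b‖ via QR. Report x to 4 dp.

x = (1.1438, -1.0205)

a_1 = (0, 1, 2, 4); ‖a_1‖ = 4.5826, so e_1 = (0.0000, 0.2182, 0.4364, 0.8729).
e_1·a_2 = 0.0000·1 + 0.2182·1 + 0.4364·(-2) + 0.8729·1 = 0.2182.
u_2 = a_2 − 0.2182·e_1 = (1.0000, 0.9524, -2.0952, 0.8095).
‖u_2‖ = 2.6367, so e_2 = (0.3793, 0.3612, -0.7946, 0.3070).
Qᵀb = (5.0190, -2.6909).
Back-substitute: x_2 = -2.6909/2.6367 = -1.0205.
x_1 = (5.0190 − 0.2182·(-1.0205))/4.5826 = 1.1438.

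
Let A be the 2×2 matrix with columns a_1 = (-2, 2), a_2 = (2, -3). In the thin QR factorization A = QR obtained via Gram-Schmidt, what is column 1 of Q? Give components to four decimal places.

e_1 = (-0.7071, 0.7071)

a_1 = (-2, 2); ‖a_1‖ = 2.8284, so e_1 = (-0.7071, 0.7071).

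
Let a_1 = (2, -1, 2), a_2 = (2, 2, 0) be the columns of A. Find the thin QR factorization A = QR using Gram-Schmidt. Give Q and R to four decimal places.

Q = [[0.6667, 0.5659], [-0.3333, 0.8085], [0.6667, -0.1617]], R = [[3.0000, 0.6667], [0.0000, 2.7487]]

a_1 = (2, -1, 2); ‖a_1‖ = 3.0000, so q_1 = (0.6667, -0.3333, 0.6667).
q_1·a_2 = 0.6667·2 + (-0.3333)·2 + 0.6667·0 = 0.6667.
u_2 = a_2 − 0.6667·q_1 = (1.5556, 2.2222, -0.4444).
‖u_2‖ = 2.7487, so q_2 = (0.5659, 0.8085, -0.1617).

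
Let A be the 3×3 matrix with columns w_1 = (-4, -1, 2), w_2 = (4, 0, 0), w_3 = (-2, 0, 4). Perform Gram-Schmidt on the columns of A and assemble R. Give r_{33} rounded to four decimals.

w_1 = (-4, -1, 2); ‖w_1‖ = 4.5826, so q_1 = (-0.8729, -0.2182, 0.4364).
q_1·w_2 = (-0.8729)·4 + (-0.2182)·0 + 0.4364·0 = -3.4915.
u_2 = w_2 + 3.4915·q_1 = (0.9524, -0.7619, 1.5238).
‖u_2‖ = 1.9518, so q_2 = (0.4880, -0.3904, 0.7807).
q_1·w_3 = (-0.8729)·(-2) + (-0.2182)·0 + 0.4364·4 = 3.4915; q_2·w_3 = 0.4880·(-2) + (-0.3904)·0 + 0.7807·4 = 2.1470.
u_3 = w_3 − 3.4915·q_1 − 2.1470·q_2 = (0.0000, 1.6000, 0.8000).
r_{33} = ‖u_3‖ = 1.7889.

r_{33} = 1.7889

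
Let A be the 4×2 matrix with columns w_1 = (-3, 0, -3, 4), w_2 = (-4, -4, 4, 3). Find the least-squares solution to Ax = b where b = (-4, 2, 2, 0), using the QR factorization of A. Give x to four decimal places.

x = (0.0836, 0.2631)

q_1 = w_1/‖w_1‖ = (-3, 0, -3, 4)/5.8310 = (-0.5145, 0.0000, -0.5145, 0.6860).
r_{12} = q_1·w_2 = 2.0580.
u_2 = w_2 − 2.0580·q_1 = (-2.9412, -4.0000, 5.0588, 1.5882).
‖u_2‖ = 7.2639, so q_2 = (-0.4049, -0.5507, 0.6964, 0.2186).
Qᵀb = (1.0290, 1.9111).
Back-substitute: x_2 = 1.9111/7.2639 = 0.2631.
x_1 = (1.0290 − 2.0580·0.2631)/5.8310 = 0.0836.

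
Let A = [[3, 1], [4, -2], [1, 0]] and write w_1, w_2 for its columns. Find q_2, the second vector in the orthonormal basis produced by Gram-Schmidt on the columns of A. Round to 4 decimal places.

q_2 = (0.7847, -0.6124, 0.0957)

w_1 = (3, 4, 1); ‖w_1‖ = 5.0990, so q_1 = (0.5883, 0.7845, 0.1961).
q_1·w_2 = 0.5883·1 + 0.7845·(-2) + 0.1961·0 = -0.9806.
u_2 = w_2 + 0.9806·q_1 = (1.5769, -1.2308, 0.1923).
‖u_2‖ = 2.0096, so q_2 = (0.7847, -0.6124, 0.0957).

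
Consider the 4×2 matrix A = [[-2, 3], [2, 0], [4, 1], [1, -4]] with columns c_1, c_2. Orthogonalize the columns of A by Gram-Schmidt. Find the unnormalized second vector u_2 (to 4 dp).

c_1 = (-2, 2, 4, 1); ‖c_1‖ = 5.0000, so q_1 = (-0.4000, 0.4000, 0.8000, 0.2000).
q_1·c_2 = (-0.4000)·3 + 0.4000·0 + 0.8000·1 + 0.2000·(-4) = -1.2000.
u_2 = c_2 + 1.2000·q_1 = (2.5200, 0.4800, 1.9600, -3.7600).

u_2 = (2.5200, 0.4800, 1.9600, -3.7600)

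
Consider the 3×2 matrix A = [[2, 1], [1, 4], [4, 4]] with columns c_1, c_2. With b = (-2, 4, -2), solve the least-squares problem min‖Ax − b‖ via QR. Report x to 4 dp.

x = (-1.8947, 1.4450)

c_1 = (2, 1, 4); ‖c_1‖ = 4.5826, so q_1 = (0.4364, 0.2182, 0.8729).
q_1·c_2 = 0.4364·1 + 0.2182·4 + 0.8729·4 = 4.8008.
u_2 = c_2 − 4.8008·q_1 = (-1.0952, 2.9524, -0.1905).
‖u_2‖ = 3.1547, so q_2 = (-0.3472, 0.9359, -0.0604).
Qᵀb = (-1.7457, 4.5585).
Back-substitute: x_2 = 4.5585/3.1547 = 1.4450.
x_1 = (-1.7457 − 4.8008·1.4450)/4.5826 = -1.8947.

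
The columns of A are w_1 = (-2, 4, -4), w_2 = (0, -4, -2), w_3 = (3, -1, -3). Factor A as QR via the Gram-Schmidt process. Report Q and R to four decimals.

w_1 = (-2, 4, -4); ‖w_1‖ = 6.0000, so e_1 = (-0.3333, 0.6667, -0.6667).
e_1·w_2 = (-0.3333)·0 + 0.6667·(-4) + (-0.6667)·(-2) = -1.3333.
u_2 = w_2 + 1.3333·e_1 = (-0.4444, -3.1111, -2.8889).
‖u_2‖ = 4.2687, so e_2 = (-0.1041, -0.7288, -0.6768).
e_1·w_3 = (-0.3333)·3 + 0.6667·(-1) + (-0.6667)·(-3) = 0.3333; e_2·w_3 = (-0.1041)·3 + (-0.7288)·(-1) + (-0.6768)·(-3) = 2.4467.
u_3 = w_3 − 0.3333·e_1 − 2.4467·e_2 = (3.3659, 0.5610, -1.1220).
‖u_3‖ = 3.5920, so e_3 = (0.9370, 0.1562, -0.3123).

Q = [[-0.3333, -0.1041, 0.9370], [0.6667, -0.7288, 0.1562], [-0.6667, -0.6768, -0.3123]], R = [[6.0000, -1.3333, 0.3333], [0.0000, 4.2687, 2.4467], [0.0000, 0.0000, 3.5920]]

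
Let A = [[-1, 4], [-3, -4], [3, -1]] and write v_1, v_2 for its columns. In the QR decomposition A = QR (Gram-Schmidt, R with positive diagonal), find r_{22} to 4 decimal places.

v_1 = (-1, -3, 3); ‖v_1‖ = 4.3589, so q_1 = (-0.2294, -0.6882, 0.6882).
q_1·v_2 = (-0.2294)·4 + (-0.6882)·(-4) + 0.6882·(-1) = 1.1471.
u_2 = v_2 − 1.1471·q_1 = (4.2632, -3.2105, -1.7895).
r_{22} = ‖u_2‖ = 5.6289.

r_{22} = 5.6289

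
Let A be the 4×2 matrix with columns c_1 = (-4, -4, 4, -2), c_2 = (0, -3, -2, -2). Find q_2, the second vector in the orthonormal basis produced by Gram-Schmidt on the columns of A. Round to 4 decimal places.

q_2 = (0.1550, -0.6005, -0.6586, -0.4262)

q_1 = c_1/‖c_1‖ = (-4, -4, 4, -2)/7.2111 = (-0.5547, -0.5547, 0.5547, -0.2774).
r_{12} = q_1·c_2 = 1.1094.
u_2 = c_2 − 1.1094·q_1 = (0.6154, -2.3846, -2.6154, -1.6923).
‖u_2‖ = 3.9710, so q_2 = (0.1550, -0.6005, -0.6586, -0.4262).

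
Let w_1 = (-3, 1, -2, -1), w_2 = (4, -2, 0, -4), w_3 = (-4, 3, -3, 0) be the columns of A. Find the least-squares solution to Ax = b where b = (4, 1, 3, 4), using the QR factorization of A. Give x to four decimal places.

x = (-3.2932, -0.2030, 1.2556)

e_1 = w_1/‖w_1‖ = (-3, 1, -2, -1)/3.8730 = (-0.7746, 0.2582, -0.5164, -0.2582).
r_{12} = e_1·w_2 = -2.5820.
u_2 = w_2 + 2.5820·e_1 = (2.0000, -1.3333, -1.3333, -4.6667).
‖u_2‖ = 5.4160, so e_2 = (0.3693, -0.2462, -0.2462, -0.8616).
r_{13} = e_1·w_3 = 5.4222; r_{23} = e_2·w_3 = -1.4771.
u_3 = w_3 − 5.4222·e_1 + 1.4771·e_2 = (0.7455, 1.2364, -0.5636, 0.1273).
‖u_3‖ = 1.5551, so e_3 = (0.4794, 0.7951, -0.3625, 0.0818).
Qᵀb = (-5.4222, -2.9542, 1.9526).
Back-substitute: x_3 = 1.9526/1.5551 = 1.2556.
x_2 = (-2.9542 + 1.4771·1.2556)/5.4160 = -0.2030.
x_1 = (-5.4222 + 2.5820·(-0.2030) − 5.4222·1.2556)/3.8730 = -3.2932.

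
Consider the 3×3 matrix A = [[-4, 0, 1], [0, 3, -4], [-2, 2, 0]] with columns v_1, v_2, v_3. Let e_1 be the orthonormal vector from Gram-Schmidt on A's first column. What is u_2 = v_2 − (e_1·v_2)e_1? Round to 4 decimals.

v_1 = (-4, 0, -2); ‖v_1‖ = 4.4721, so e_1 = (-0.8944, 0.0000, -0.4472).
e_1·v_2 = (-0.8944)·0 + 0.0000·3 + (-0.4472)·2 = -0.8944.
u_2 = v_2 + 0.8944·e_1 = (-0.8000, 3.0000, 1.6000).

u_2 = (-0.8000, 3.0000, 1.6000)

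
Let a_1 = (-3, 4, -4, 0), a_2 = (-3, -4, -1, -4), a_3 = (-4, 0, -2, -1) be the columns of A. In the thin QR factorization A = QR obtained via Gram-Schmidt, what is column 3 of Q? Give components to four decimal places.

e_3 = (-0.7027, -0.1519, 0.3751, 0.5852)

e_1 = a_1/‖a_1‖ = (-3, 4, -4, 0)/6.4031 = (-0.4685, 0.6247, -0.6247, 0.0000).
r_{12} = e_1·a_2 = -0.4685.
u_2 = a_2 + 0.4685·e_1 = (-3.2195, -3.7073, -1.2927, -4.0000).
‖u_2‖ = 6.4638, so e_2 = (-0.4981, -0.5736, -0.2000, -0.6188).
r_{13} = e_1·a_3 = 3.1235; r_{23} = e_2·a_3 = 3.0111.
u_3 = a_3 − 3.1235·e_1 − 3.0111·e_2 = (-1.0368, -0.2242, 0.5534, 0.8634).
‖u_3‖ = 1.4754, so e_3 = (-0.7027, -0.1519, 0.3751, 0.5852).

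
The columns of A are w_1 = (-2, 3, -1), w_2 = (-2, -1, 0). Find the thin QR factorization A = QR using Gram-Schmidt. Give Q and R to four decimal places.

w_1 = (-2, 3, -1); ‖w_1‖ = 3.7417, so e_1 = (-0.5345, 0.8018, -0.2673).
e_1·w_2 = (-0.5345)·(-2) + 0.8018·(-1) + (-0.2673)·0 = 0.2673.
u_2 = w_2 − 0.2673·e_1 = (-1.8571, -1.2143, 0.0714).
‖u_2‖ = 2.2200, so e_2 = (-0.8365, -0.5470, 0.0322).

Q = [[-0.5345, -0.8365], [0.8018, -0.5470], [-0.2673, 0.0322]], R = [[3.7417, 0.2673], [0.0000, 2.2200]]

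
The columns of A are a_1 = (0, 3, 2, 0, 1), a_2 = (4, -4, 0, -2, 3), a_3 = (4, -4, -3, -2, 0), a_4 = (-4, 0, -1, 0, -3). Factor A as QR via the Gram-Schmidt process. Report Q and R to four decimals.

e_1 = a_1/‖a_1‖ = (0, 3, 2, 0, 1)/3.7417 = (0.0000, 0.8018, 0.5345, 0.0000, 0.2673).
r_{12} = e_1·a_2 = -2.4054.
u_2 = a_2 + 2.4054·e_1 = (4.0000, -2.0714, 1.2857, -2.0000, 3.6429).
‖u_2‖ = 6.2621, so e_2 = (0.6388, -0.3308, 0.2053, -0.3194, 0.5817).
r_{13} = e_1·a_3 = -4.8107; r_{23} = e_2·a_3 = 3.9010.
u_3 = a_3 + 4.8107·e_1 − 3.9010·e_2 = (1.5082, 1.1475, -1.2295, -0.7541, -0.9836).
‖u_3‖ = 2.5767, so e_3 = (0.5853, 0.4454, -0.4772, -0.2927, -0.3817).
r_{14} = e_1·a_4 = -1.3363; r_{24} = e_2·a_4 = -4.5055; r_{34} = e_3·a_4 = -0.7189.
u_4 = a_4 + 1.3363·e_1 + 4.5055·e_2 + 0.7189·e_3 = (-0.7012, -0.0988, 0.2963, -1.6494, -0.2963).
‖u_4‖ = 1.8432, so e_4 = (-0.3804, -0.0536, 0.1607, -0.8948, -0.1607).

Q = [[0.0000, 0.6388, 0.5853, -0.3804], [0.8018, -0.3308, 0.4454, -0.0536], [0.5345, 0.2053, -0.4772, 0.1607], [0.0000, -0.3194, -0.2927, -0.8948], [0.2673, 0.5817, -0.3817, -0.1607]], R = [[3.7417, -2.4054, -4.8107, -1.3363], [0.0000, 6.2621, 3.9010, -4.5055], [0.0000, 0.0000, 2.5767, -0.7189], [0.0000, 0.0000, 0.0000, 1.8432]]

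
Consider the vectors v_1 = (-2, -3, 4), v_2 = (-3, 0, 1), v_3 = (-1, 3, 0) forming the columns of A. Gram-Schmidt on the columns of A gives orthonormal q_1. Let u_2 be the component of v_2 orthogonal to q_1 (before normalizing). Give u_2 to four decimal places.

u_2 = (-2.3103, 1.0345, -0.3793)

v_1 = (-2, -3, 4); ‖v_1‖ = 5.3852, so q_1 = (-0.3714, -0.5571, 0.7428).
q_1·v_2 = (-0.3714)·(-3) + (-0.5571)·0 + 0.7428·1 = 1.8570.
u_2 = v_2 − 1.8570·q_1 = (-2.3103, 1.0345, -0.3793).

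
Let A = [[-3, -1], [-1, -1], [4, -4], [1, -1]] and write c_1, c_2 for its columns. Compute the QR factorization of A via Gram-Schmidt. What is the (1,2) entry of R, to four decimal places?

c_1 = (-3, -1, 4, 1); ‖c_1‖ = 5.1962, so e_1 = (-0.5774, -0.1925, 0.7698, 0.1925).
r_{12} = e_1·c_2 = -2.5019.

r_{12} = -2.5019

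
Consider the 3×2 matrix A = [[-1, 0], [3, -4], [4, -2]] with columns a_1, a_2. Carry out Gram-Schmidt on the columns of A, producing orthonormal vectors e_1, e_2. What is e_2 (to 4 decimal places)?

e_1 = a_1/‖a_1‖ = (-1, 3, 4)/5.0990 = (-0.1961, 0.5883, 0.7845).
r_{12} = e_1·a_2 = -3.9223.
u_2 = a_2 + 3.9223·e_1 = (-0.7692, -1.6923, 1.0769).
‖u_2‖ = 2.1483, so e_2 = (-0.3581, -0.7877, 0.5013).

e_2 = (-0.3581, -0.7877, 0.5013)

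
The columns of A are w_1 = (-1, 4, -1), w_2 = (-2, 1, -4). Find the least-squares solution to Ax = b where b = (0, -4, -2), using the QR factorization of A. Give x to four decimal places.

x = (-1.2014, 0.7626)

w_1 = (-1, 4, -1); ‖w_1‖ = 4.2426, so e_1 = (-0.2357, 0.9428, -0.2357).
e_1·w_2 = (-0.2357)·(-2) + 0.9428·1 + (-0.2357)·(-4) = 2.3570.
u_2 = w_2 − 2.3570·e_1 = (-1.4444, -1.2222, -3.4444).
‖u_2‖ = 3.9299, so e_2 = (-0.3675, -0.3110, -0.8765).
Qᵀb = (-3.2998, 2.9969).
Back-substitute: x_2 = 2.9969/3.9299 = 0.7626.
x_1 = (-3.2998 − 2.3570·0.7626)/4.2426 = -1.2014.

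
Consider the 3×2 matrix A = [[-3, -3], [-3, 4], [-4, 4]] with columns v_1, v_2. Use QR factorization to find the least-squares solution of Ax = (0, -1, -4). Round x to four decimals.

x = (0.3863, -0.3088)

q_1 = v_1/‖v_1‖ = (-3, -3, -4)/5.8310 = (-0.5145, -0.5145, -0.6860).
r_{12} = q_1·v_2 = -3.2585.
u_2 = v_2 + 3.2585·q_1 = (-4.6765, 2.3235, 1.7647).
‖u_2‖ = 5.5120, so q_2 = (-0.8484, 0.4215, 0.3202).
Qᵀb = (3.2585, -1.7022).
Back-substitute: x_2 = -1.7022/5.5120 = -0.3088.
x_1 = (3.2585 + 3.2585·(-0.3088))/5.8310 = 0.3863.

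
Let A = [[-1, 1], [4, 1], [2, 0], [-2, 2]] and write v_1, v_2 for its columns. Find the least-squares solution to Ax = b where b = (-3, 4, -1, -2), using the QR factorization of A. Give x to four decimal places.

v_1 = (-1, 4, 2, -2); ‖v_1‖ = 5.0000, so e_1 = (-0.2000, 0.8000, 0.4000, -0.4000).
e_1·v_2 = (-0.2000)·1 + 0.8000·1 + 0.4000·0 + (-0.4000)·2 = -0.2000.
u_2 = v_2 + 0.2000·e_1 = (0.9600, 1.1600, 0.0800, 1.9200).
‖u_2‖ = 2.4413, so e_2 = (0.3932, 0.4752, 0.0328, 0.7865).
Qᵀb = (4.2000, -0.8848).
Back-substitute: x_2 = -0.8848/2.4413 = -0.3624.
x_1 = (4.2000 + 0.2000·(-0.3624))/5.0000 = 0.8255.

x = (0.8255, -0.3624)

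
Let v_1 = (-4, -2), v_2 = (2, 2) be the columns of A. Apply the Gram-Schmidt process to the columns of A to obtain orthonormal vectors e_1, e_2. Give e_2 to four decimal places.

e_2 = (-0.4472, 0.8944)

v_1 = (-4, -2); ‖v_1‖ = 4.4721, so e_1 = (-0.8944, -0.4472).
e_1·v_2 = (-0.8944)·2 + (-0.4472)·2 = -2.6833.
u_2 = v_2 + 2.6833·e_1 = (-0.4000, 0.8000).
‖u_2‖ = 0.8944, so e_2 = (-0.4472, 0.8944).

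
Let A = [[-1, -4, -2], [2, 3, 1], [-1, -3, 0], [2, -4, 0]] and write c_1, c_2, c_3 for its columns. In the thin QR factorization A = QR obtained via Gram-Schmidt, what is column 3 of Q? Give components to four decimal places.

e_3 = (-0.7196, -0.1375, 0.6711, 0.1132)

c_1 = (-1, 2, -1, 2); ‖c_1‖ = 3.1623, so e_1 = (-0.3162, 0.6325, -0.3162, 0.6325).
e_1·c_2 = (-0.3162)·(-4) + 0.6325·3 + (-0.3162)·(-3) + 0.6325·(-4) = 1.5811.
u_2 = c_2 − 1.5811·e_1 = (-3.5000, 2.0000, -2.5000, -5.0000).
‖u_2‖ = 6.8920, so e_2 = (-0.5078, 0.2902, -0.3627, -0.7255).
e_1·c_3 = (-0.3162)·(-2) + 0.6325·1 + (-0.3162)·0 + 0.6325·0 = 1.2649; e_2·c_3 = (-0.5078)·(-2) + 0.2902·1 + (-0.3627)·0 + (-0.7255)·0 = 1.3059.
u_3 = c_3 − 1.2649·e_1 − 1.3059·e_2 = (-0.9368, -0.1789, 0.8737, 0.1474).
‖u_3‖ = 1.3018, so e_3 = (-0.7196, -0.1375, 0.6711, 0.1132).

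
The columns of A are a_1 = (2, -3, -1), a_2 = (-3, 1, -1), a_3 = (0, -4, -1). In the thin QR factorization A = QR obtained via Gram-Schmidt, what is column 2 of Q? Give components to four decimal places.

q_2 = (-0.7325, -0.2817, -0.6198)

a_1 = (2, -3, -1); ‖a_1‖ = 3.7417, so q_1 = (0.5345, -0.8018, -0.2673).
q_1·a_2 = 0.5345·(-3) + (-0.8018)·1 + (-0.2673)·(-1) = -2.1381.
u_2 = a_2 + 2.1381·q_1 = (-1.8571, -0.7143, -1.5714).
‖u_2‖ = 2.5355, so q_2 = (-0.7325, -0.2817, -0.6198).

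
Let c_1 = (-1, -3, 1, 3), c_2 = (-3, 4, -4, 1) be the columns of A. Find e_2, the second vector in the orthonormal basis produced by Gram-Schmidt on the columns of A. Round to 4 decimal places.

e_2 = (-0.5754, 0.4110, -0.5754, 0.4110)

c_1 = (-1, -3, 1, 3); ‖c_1‖ = 4.4721, so e_1 = (-0.2236, -0.6708, 0.2236, 0.6708).
e_1·c_2 = (-0.2236)·(-3) + (-0.6708)·4 + 0.2236·(-4) + 0.6708·1 = -2.2361.
u_2 = c_2 + 2.2361·e_1 = (-3.5000, 2.5000, -3.5000, 2.5000).
‖u_2‖ = 6.0828, so e_2 = (-0.5754, 0.4110, -0.5754, 0.4110).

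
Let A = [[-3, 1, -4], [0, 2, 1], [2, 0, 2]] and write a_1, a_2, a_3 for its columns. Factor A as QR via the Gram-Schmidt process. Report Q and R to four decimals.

Q = [[-0.8321, 0.1482, -0.5345], [0.0000, 0.9636, 0.2673], [0.5547, 0.2224, -0.8018]], R = [[3.6056, -0.8321, 4.4376], [0.0000, 2.0755, 0.8154], [0.0000, 0.0000, 0.8018]]

a_1 = (-3, 0, 2); ‖a_1‖ = 3.6056, so q_1 = (-0.8321, 0.0000, 0.5547).
q_1·a_2 = (-0.8321)·1 + 0.0000·2 + 0.5547·0 = -0.8321.
u_2 = a_2 + 0.8321·q_1 = (0.3077, 2.0000, 0.4615).
‖u_2‖ = 2.0755, so q_2 = (0.1482, 0.9636, 0.2224).
q_1·a_3 = (-0.8321)·(-4) + 0.0000·1 + 0.5547·2 = 4.4376; q_2·a_3 = 0.1482·(-4) + 0.9636·1 + 0.2224·2 = 0.8154.
u_3 = a_3 − 4.4376·q_1 − 0.8154·q_2 = (-0.4286, 0.2143, -0.6429).
‖u_3‖ = 0.8018, so q_3 = (-0.5345, 0.2673, -0.8018).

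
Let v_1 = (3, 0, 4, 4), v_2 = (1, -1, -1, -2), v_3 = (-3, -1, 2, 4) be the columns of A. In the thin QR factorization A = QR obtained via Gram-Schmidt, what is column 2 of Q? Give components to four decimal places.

v_1 = (3, 0, 4, 4); ‖v_1‖ = 6.4031, so q_1 = (0.4685, 0.0000, 0.6247, 0.6247).
q_1·v_2 = 0.4685·1 + 0.0000·(-1) + 0.6247·(-1) + 0.6247·(-2) = -1.4056.
u_2 = v_2 + 1.4056·q_1 = (1.6585, -1.0000, -0.1220, -1.1220).
‖u_2‖ = 2.2415, so q_2 = (0.7399, -0.4461, -0.0544, -0.5005).

q_2 = (0.7399, -0.4461, -0.0544, -0.5005)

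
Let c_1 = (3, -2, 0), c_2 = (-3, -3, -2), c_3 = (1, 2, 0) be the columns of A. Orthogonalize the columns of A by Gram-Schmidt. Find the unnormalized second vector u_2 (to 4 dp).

u_2 = (-2.3077, -3.4615, -2.0000)

e_1 = c_1/‖c_1‖ = (3, -2, 0)/3.6056 = (0.8321, -0.5547, 0.0000).
r_{12} = e_1·c_2 = -0.8321.
u_2 = c_2 + 0.8321·e_1 = (-2.3077, -3.4615, -2.0000).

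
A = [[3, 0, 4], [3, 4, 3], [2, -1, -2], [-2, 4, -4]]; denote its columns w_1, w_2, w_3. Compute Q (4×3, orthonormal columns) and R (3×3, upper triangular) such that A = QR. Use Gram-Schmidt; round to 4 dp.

Q = [[0.5883, -0.0403, 0.2403], [0.5883, 0.6577, 0.1249], [0.3922, -0.2013, -0.8971], [-0.3922, 0.7248, -0.3492]], R = [[5.0990, 0.3922, 4.9029], [0.0000, 5.7312, -0.6845], [0.0000, 0.0000, 4.5269]]

w_1 = (3, 3, 2, -2); ‖w_1‖ = 5.0990, so e_1 = (0.5883, 0.5883, 0.3922, -0.3922).
e_1·w_2 = 0.5883·0 + 0.5883·4 + 0.3922·(-1) + (-0.3922)·4 = 0.3922.
u_2 = w_2 − 0.3922·e_1 = (-0.2308, 3.7692, -1.1538, 4.1538).
‖u_2‖ = 5.7312, so e_2 = (-0.0403, 0.6577, -0.2013, 0.7248).
e_1·w_3 = 0.5883·4 + 0.5883·3 + 0.3922·(-2) + (-0.3922)·(-4) = 4.9029; e_2·w_3 = (-0.0403)·4 + 0.6577·3 + (-0.2013)·(-2) + 0.7248·(-4) = -0.6845.
u_3 = w_3 − 4.9029·e_1 + 0.6845·e_2 = (1.0878, 0.5656, -4.0609, -1.5808).
‖u_3‖ = 4.5269, so e_3 = (0.2403, 0.1249, -0.8971, -0.3492).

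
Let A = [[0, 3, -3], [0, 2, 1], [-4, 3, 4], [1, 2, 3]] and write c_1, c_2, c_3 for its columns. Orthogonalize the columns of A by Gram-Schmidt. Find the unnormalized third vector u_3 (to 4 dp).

c_1 = (0, 0, -4, 1); ‖c_1‖ = 4.1231, so q_1 = (0.0000, 0.0000, -0.9701, 0.2425).
q_1·c_2 = 0.0000·3 + 0.0000·2 + (-0.9701)·3 + 0.2425·2 = -2.4254.
u_2 = c_2 + 2.4254·q_1 = (3.0000, 2.0000, 0.6471, 2.5882).
‖u_2‖ = 4.4853, so q_2 = (0.6689, 0.4459, 0.1443, 0.5771).
q_1·c_3 = 0.0000·(-3) + 0.0000·1 + (-0.9701)·4 + 0.2425·3 = -3.1530; q_2·c_3 = 0.6689·(-3) + 0.4459·1 + 0.1443·4 + 0.5771·3 = 0.7475.
u_3 = c_3 + 3.1530·q_1 − 0.7475·q_2 = (-3.5000, 0.6667, 0.8333, 3.3333).

u_3 = (-3.5000, 0.6667, 0.8333, 3.3333)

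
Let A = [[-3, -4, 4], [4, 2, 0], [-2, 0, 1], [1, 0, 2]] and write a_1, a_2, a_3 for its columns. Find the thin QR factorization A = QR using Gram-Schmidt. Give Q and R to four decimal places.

Q = [[-0.5477, -0.7746, 0.1557], [0.7303, -0.2582, 0.3114], [-0.3651, 0.5164, 0.7006], [0.1826, -0.2582, 0.6228]], R = [[5.4772, 3.6515, -2.1909], [0.0000, 2.5820, -3.0984], [0.0000, 0.0000, 2.5690]]

a_1 = (-3, 4, -2, 1); ‖a_1‖ = 5.4772, so e_1 = (-0.5477, 0.7303, -0.3651, 0.1826).
e_1·a_2 = (-0.5477)·(-4) + 0.7303·2 + (-0.3651)·0 + 0.1826·0 = 3.6515.
u_2 = a_2 − 3.6515·e_1 = (-2.0000, -0.6667, 1.3333, -0.6667).
‖u_2‖ = 2.5820, so e_2 = (-0.7746, -0.2582, 0.5164, -0.2582).
e_1·a_3 = (-0.5477)·4 + 0.7303·0 + (-0.3651)·1 + 0.1826·2 = -2.1909; e_2·a_3 = (-0.7746)·4 + (-0.2582)·0 + 0.5164·1 + (-0.2582)·2 = -3.0984.
u_3 = a_3 + 2.1909·e_1 + 3.0984·e_2 = (0.4000, 0.8000, 1.8000, 1.6000).
‖u_3‖ = 2.5690, so e_3 = (0.1557, 0.3114, 0.7006, 0.6228).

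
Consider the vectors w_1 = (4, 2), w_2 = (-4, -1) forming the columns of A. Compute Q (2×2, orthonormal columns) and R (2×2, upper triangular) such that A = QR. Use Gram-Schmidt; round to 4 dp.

Q = [[0.8944, -0.4472], [0.4472, 0.8944]], R = [[4.4721, -4.0249], [0.0000, 0.8944]]

e_1 = w_1/‖w_1‖ = (4, 2)/4.4721 = (0.8944, 0.4472).
r_{12} = e_1·w_2 = -4.0249.
u_2 = w_2 + 4.0249·e_1 = (-0.4000, 0.8000).
‖u_2‖ = 0.8944, so e_2 = (-0.4472, 0.8944).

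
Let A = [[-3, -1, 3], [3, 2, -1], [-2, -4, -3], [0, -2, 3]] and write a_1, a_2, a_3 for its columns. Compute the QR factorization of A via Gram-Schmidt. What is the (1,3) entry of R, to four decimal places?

a_1 = (-3, 3, -2, 0); ‖a_1‖ = 4.6904, so q_1 = (-0.6396, 0.6396, -0.4264, 0.0000).
r_{13} = q_1·a_3 = -1.2792.

r_{13} = -1.2792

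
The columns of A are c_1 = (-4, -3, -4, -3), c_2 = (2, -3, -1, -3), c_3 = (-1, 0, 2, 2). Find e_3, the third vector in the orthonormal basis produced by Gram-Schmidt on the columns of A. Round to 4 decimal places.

e_1 = c_1/‖c_1‖ = (-4, -3, -4, -3)/7.0711 = (-0.5657, -0.4243, -0.5657, -0.4243).
r_{12} = e_1·c_2 = 1.9799.
u_2 = c_2 − 1.9799·e_1 = (3.1200, -2.1600, 0.1200, -2.1600).
‖u_2‖ = 4.3681, so e_2 = (0.7143, -0.4945, 0.0275, -0.4945).
r_{13} = e_1·c_3 = -1.4142; r_{23} = e_2·c_3 = -1.6483.
u_3 = c_3 + 1.4142·e_1 + 1.6483·e_2 = (-0.6226, -1.4151, 1.2453, 0.5849).
‖u_3‖ = 2.0695, so e_3 = (-0.3009, -0.6838, 0.6017, 0.2826).

e_3 = (-0.3009, -0.6838, 0.6017, 0.2826)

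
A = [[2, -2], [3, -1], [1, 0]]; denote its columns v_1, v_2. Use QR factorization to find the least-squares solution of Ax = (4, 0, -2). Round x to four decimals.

x = (-1.2381, -3.3333)

v_1 = (2, 3, 1); ‖v_1‖ = 3.7417, so e_1 = (0.5345, 0.8018, 0.2673).
e_1·v_2 = 0.5345·(-2) + 0.8018·(-1) + 0.2673·0 = -1.8708.
u_2 = v_2 + 1.8708·e_1 = (-1.0000, 0.5000, 0.5000).
‖u_2‖ = 1.2247, so e_2 = (-0.8165, 0.4082, 0.4082).
Qᵀb = (1.6036, -4.0825).
Back-substitute: x_2 = -4.0825/1.2247 = -3.3333.
x_1 = (1.6036 + 1.8708·(-3.3333))/3.7417 = -1.2381.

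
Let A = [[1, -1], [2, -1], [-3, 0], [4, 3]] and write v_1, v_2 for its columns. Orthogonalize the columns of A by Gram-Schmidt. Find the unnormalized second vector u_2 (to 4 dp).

v_1 = (1, 2, -3, 4); ‖v_1‖ = 5.4772, so e_1 = (0.1826, 0.3651, -0.5477, 0.7303).
e_1·v_2 = 0.1826·(-1) + 0.3651·(-1) + (-0.5477)·0 + 0.7303·3 = 1.6432.
u_2 = v_2 − 1.6432·e_1 = (-1.3000, -1.6000, 0.9000, 1.8000).

u_2 = (-1.3000, -1.6000, 0.9000, 1.8000)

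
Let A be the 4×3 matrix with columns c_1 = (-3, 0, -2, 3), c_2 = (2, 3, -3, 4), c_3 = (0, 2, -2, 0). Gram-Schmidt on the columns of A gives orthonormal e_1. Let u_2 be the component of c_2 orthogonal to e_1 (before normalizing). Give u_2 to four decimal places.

u_2 = (3.6364, 3.0000, -1.9091, 2.3636)

e_1 = c_1/‖c_1‖ = (-3, 0, -2, 3)/4.6904 = (-0.6396, 0.0000, -0.4264, 0.6396).
r_{12} = e_1·c_2 = 2.5584.
u_2 = c_2 − 2.5584·e_1 = (3.6364, 3.0000, -1.9091, 2.3636).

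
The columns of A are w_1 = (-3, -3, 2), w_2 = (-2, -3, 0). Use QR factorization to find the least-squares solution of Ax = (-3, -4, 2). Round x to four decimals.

w_1 = (-3, -3, 2); ‖w_1‖ = 4.6904, so q_1 = (-0.6396, -0.6396, 0.4264).
q_1·w_2 = (-0.6396)·(-2) + (-0.6396)·(-3) + 0.4264·0 = 3.1980.
u_2 = w_2 − 3.1980·q_1 = (0.0455, -0.9545, -1.3636).
‖u_2‖ = 1.6652, so q_2 = (0.0273, -0.5732, -0.8189).
Qᵀb = (5.3300, 0.5732).
Back-substitute: x_2 = 0.5732/1.6652 = 0.3443.
x_1 = (5.3300 − 3.1980·0.3443)/4.6904 = 0.9016.

x = (0.9016, 0.3443)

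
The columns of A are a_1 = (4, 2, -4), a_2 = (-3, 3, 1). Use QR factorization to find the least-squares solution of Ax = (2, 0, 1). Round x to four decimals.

x = (0.0445, -0.2397)

e_1 = a_1/‖a_1‖ = (4, 2, -4)/6.0000 = (0.6667, 0.3333, -0.6667).
r_{12} = e_1·a_2 = -1.6667.
u_2 = a_2 + 1.6667·e_1 = (-1.8889, 3.5556, -0.1111).
‖u_2‖ = 4.0277, so e_2 = (-0.4690, 0.8828, -0.0276).
Qᵀb = (0.6667, -0.9655).
Back-substitute: x_2 = -0.9655/4.0277 = -0.2397.
x_1 = (0.6667 + 1.6667·(-0.2397))/6.0000 = 0.0445.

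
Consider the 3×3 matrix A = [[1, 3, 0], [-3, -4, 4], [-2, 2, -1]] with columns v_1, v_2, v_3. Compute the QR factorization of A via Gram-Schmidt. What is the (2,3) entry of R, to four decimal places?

r_{23} = -2.2480

q_1 = v_1/‖v_1‖ = (1, -3, -2)/3.7417 = (0.2673, -0.8018, -0.5345).
r_{12} = q_1·v_2 = 2.9399.
u_2 = v_2 − 2.9399·q_1 = (2.2143, -1.6429, 3.5714).
‖u_2‖ = 4.5119, so q_2 = (0.4908, -0.3641, 0.7916).
r_{23} = q_2·v_3 = -2.2480.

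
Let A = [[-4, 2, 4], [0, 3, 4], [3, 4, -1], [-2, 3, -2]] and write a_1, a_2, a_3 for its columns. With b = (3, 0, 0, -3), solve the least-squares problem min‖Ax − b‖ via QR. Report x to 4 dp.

x = (0.0770, -0.2273, 0.5791)

a_1 = (-4, 0, 3, -2); ‖a_1‖ = 5.3852, so e_1 = (-0.7428, 0.0000, 0.5571, -0.3714).
e_1·a_2 = (-0.7428)·2 + 0.0000·3 + 0.5571·4 + (-0.3714)·3 = -0.3714.
u_2 = a_2 + 0.3714·e_1 = (1.7241, 3.0000, 4.2069, 2.8621).
‖u_2‖ = 6.1532, so e_2 = (0.2802, 0.4875, 0.6837, 0.4651).
e_1·a_3 = (-0.7428)·4 + 0.0000·4 + 0.5571·(-1) + (-0.3714)·(-2) = -2.7854; e_2·a_3 = 0.2802·4 + 0.4875·4 + 0.6837·(-1) + 0.4651·(-2) = 1.4570.
u_3 = a_3 + 2.7854·e_1 − 1.4570·e_2 = (1.5228, 3.2896, -0.4444, -3.7122).
‖u_3‖ = 5.2075, so e_3 = (0.2924, 0.6317, -0.0853, -0.7129).
Qᵀb = (-1.1142, -0.5548, 3.0158).
Back-substitute: x_3 = 3.0158/5.2075 = 0.5791.
x_2 = (-0.5548 − 1.4570·0.5791)/6.1532 = -0.2273.
x_1 = (-1.1142 + 0.3714·(-0.2273) + 2.7854·0.5791)/5.3852 = 0.0770.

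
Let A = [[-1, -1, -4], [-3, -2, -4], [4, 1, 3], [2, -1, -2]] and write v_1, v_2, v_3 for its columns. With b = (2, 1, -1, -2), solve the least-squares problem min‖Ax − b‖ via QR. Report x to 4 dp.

e_1 = v_1/‖v_1‖ = (-1, -3, 4, 2)/5.4772 = (-0.1826, -0.5477, 0.7303, 0.3651).
r_{12} = e_1·v_2 = 1.6432.
u_2 = v_2 − 1.6432·e_1 = (-0.7000, -1.1000, -0.2000, -1.6000).
‖u_2‖ = 2.0736, so e_2 = (-0.3376, -0.5305, -0.0964, -0.7716).
r_{13} = e_1·v_3 = 4.3818; r_{23} = e_2·v_3 = 4.7260.
u_3 = v_3 − 4.3818·e_1 − 4.7260·e_2 = (-1.6047, 0.9070, 0.2558, 0.0465).
‖u_3‖ = 1.8615, so e_3 = (-0.8620, 0.4872, 0.1374, 0.0250).
Qᵀb = (-2.3735, 0.4340, -1.4242).
Back-substitute: x_3 = -1.4242/1.8615 = -0.7651.
x_2 = (0.4340 − 4.7260·(-0.7651))/2.0736 = 1.9530.
x_1 = (-2.3735 − 1.6432·1.9530 − 4.3818·(-0.7651))/5.4772 = -0.4072.

x = (-0.4072, 1.9530, -0.7651)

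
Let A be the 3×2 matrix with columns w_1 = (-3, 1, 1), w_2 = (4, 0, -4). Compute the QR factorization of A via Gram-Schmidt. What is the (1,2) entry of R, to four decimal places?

r_{12} = -4.8242

e_1 = w_1/‖w_1‖ = (-3, 1, 1)/3.3166 = (-0.9045, 0.3015, 0.3015).
r_{12} = e_1·w_2 = -4.8242.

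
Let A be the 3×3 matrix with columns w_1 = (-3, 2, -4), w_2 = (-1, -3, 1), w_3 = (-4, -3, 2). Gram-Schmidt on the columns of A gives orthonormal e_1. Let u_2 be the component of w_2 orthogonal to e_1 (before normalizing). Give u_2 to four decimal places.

w_1 = (-3, 2, -4); ‖w_1‖ = 5.3852, so e_1 = (-0.5571, 0.3714, -0.7428).
e_1·w_2 = (-0.5571)·(-1) + 0.3714·(-3) + (-0.7428)·1 = -1.2999.
u_2 = w_2 + 1.2999·e_1 = (-1.7241, -2.5172, 0.0345).

u_2 = (-1.7241, -2.5172, 0.0345)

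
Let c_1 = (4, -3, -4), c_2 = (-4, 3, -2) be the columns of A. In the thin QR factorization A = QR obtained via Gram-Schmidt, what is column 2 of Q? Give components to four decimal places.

e_1 = c_1/‖c_1‖ = (4, -3, -4)/6.4031 = (0.6247, -0.4685, -0.6247).
r_{12} = e_1·c_2 = -2.6550.
u_2 = c_2 + 2.6550·e_1 = (-2.3415, 1.7561, -3.6585).
‖u_2‖ = 4.6852, so e_2 = (-0.4998, 0.3748, -0.7809).

e_2 = (-0.4998, 0.3748, -0.7809)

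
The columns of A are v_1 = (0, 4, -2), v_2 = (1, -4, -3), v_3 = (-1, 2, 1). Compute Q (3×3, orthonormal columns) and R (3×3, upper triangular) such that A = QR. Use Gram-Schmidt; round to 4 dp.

Q = [[0.0000, 0.2182, -0.9759], [0.8944, -0.4364, -0.0976], [-0.4472, -0.8729, -0.1952]], R = [[4.4721, -2.2361, 1.3416], [0.0000, 4.5826, -1.9640], [0.0000, 0.0000, 0.5855]]

v_1 = (0, 4, -2); ‖v_1‖ = 4.4721, so e_1 = (0.0000, 0.8944, -0.4472).
e_1·v_2 = 0.0000·1 + 0.8944·(-4) + (-0.4472)·(-3) = -2.2361.
u_2 = v_2 + 2.2361·e_1 = (1.0000, -2.0000, -4.0000).
‖u_2‖ = 4.5826, so e_2 = (0.2182, -0.4364, -0.8729).
e_1·v_3 = 0.0000·(-1) + 0.8944·2 + (-0.4472)·1 = 1.3416; e_2·v_3 = 0.2182·(-1) + (-0.4364)·2 + (-0.8729)·1 = -1.9640.
u_3 = v_3 − 1.3416·e_1 + 1.9640·e_2 = (-0.5714, -0.0571, -0.1143).
‖u_3‖ = 0.5855, so e_3 = (-0.9759, -0.0976, -0.1952).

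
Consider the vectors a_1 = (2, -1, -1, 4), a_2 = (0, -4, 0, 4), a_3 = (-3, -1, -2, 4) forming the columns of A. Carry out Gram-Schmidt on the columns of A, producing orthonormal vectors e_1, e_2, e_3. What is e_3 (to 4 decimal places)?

a_1 = (2, -1, -1, 4); ‖a_1‖ = 4.6904, so e_1 = (0.4264, -0.2132, -0.2132, 0.8528).
e_1·a_2 = 0.4264·0 + (-0.2132)·(-4) + (-0.2132)·0 + 0.8528·4 = 4.2640.
u_2 = a_2 − 4.2640·e_1 = (-1.8182, -3.0909, 0.9091, 0.3636).
‖u_2‖ = 3.7173, so e_2 = (-0.4891, -0.8315, 0.2446, 0.0978).
e_1·a_3 = 0.4264·(-3) + (-0.2132)·(-1) + (-0.2132)·(-2) + 0.8528·4 = 2.7716; e_2·a_3 = (-0.4891)·(-3) + (-0.8315)·(-1) + 0.2446·(-2) + 0.0978·4 = 2.2010.
u_3 = a_3 − 2.7716·e_1 − 2.2010·e_2 = (-3.1053, 1.4211, -1.9474, 1.4211).
‖u_3‖ = 4.1802, so e_3 = (-0.7429, 0.3400, -0.4659, 0.3400).

e_3 = (-0.7429, 0.3400, -0.4659, 0.3400)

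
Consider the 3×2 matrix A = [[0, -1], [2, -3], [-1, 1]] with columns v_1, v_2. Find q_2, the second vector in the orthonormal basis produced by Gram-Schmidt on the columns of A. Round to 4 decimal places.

v_1 = (0, 2, -1); ‖v_1‖ = 2.2361, so q_1 = (0.0000, 0.8944, -0.4472).
q_1·v_2 = 0.0000·(-1) + 0.8944·(-3) + (-0.4472)·1 = -3.1305.
u_2 = v_2 + 3.1305·q_1 = (-1.0000, -0.2000, -0.4000).
‖u_2‖ = 1.0954, so q_2 = (-0.9129, -0.1826, -0.3651).

q_2 = (-0.9129, -0.1826, -0.3651)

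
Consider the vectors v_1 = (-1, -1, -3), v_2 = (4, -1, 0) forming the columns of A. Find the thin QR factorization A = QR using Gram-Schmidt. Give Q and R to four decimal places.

q_1 = v_1/‖v_1‖ = (-1, -1, -3)/3.3166 = (-0.3015, -0.3015, -0.9045).
r_{12} = q_1·v_2 = -0.9045.
u_2 = v_2 + 0.9045·q_1 = (3.7273, -1.2727, -0.8182).
‖u_2‖ = 4.0227, so q_2 = (0.9266, -0.3164, -0.2034).

Q = [[-0.3015, 0.9266], [-0.3015, -0.3164], [-0.9045, -0.2034]], R = [[3.3166, -0.9045], [0.0000, 4.0227]]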